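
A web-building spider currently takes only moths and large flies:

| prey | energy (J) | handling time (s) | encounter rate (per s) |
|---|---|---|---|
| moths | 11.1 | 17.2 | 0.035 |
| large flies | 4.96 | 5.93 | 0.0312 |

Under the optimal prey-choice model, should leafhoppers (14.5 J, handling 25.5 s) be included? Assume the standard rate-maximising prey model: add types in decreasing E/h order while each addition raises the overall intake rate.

On moths and large flies alone, R = ΣλE/(1+Σλh) = 0.5433/1.787 = 0.304 J/s.
leafhoppers: E/h = 14.5/25.5 = 0.5686 J/s.
0.5686 > 0.304, so adding leafhoppers raises the average — include it.

Yes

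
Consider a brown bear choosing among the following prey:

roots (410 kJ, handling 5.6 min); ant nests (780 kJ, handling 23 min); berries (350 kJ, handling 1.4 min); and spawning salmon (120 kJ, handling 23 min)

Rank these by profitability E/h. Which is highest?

Profitability E/h (kJ/min): roots = 410/5.6 = 73.2, ant nests = 780/23 = 33.9, berries = 350/1.4 = 250, spawning salmon = 120/23 = 5.22.
Ranked: berries > roots > ant nests > spawning salmon.

berries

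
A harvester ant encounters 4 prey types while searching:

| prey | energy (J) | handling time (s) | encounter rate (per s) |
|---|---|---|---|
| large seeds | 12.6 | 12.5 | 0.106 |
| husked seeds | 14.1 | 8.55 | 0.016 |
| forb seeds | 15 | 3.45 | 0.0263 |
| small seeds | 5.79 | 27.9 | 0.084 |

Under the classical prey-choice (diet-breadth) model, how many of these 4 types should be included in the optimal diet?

Profitabilities (E/h, J/s): forb seeds 4.35, husked seeds 1.65, large seeds 1.01, small seeds 0.208. Add prey in this order while the next type's profitability exceeds the intake rate on those already taken.
Rate on top 1: 0.3617. husked seeds: 1.65 > 0.3617 → include.
Rate on top 2: 0.5052. large seeds: 1.01 > 0.5052 → include.
Rate on top 3: 0.7662. small seeds: 0.208 < 0.7662 → exclude; stop.
Optimal diet: forb seeds, husked seeds, large seeds — 3 of 4 types.

3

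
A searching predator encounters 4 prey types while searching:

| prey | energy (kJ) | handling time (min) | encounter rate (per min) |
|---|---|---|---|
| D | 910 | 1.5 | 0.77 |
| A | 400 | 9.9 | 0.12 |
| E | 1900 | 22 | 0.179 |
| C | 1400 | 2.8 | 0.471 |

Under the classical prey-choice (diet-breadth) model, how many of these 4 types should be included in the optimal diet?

Rank by E/h (kJ/min): D 607, C 500, E 86.4, A 40.4. Include each in turn until the next type's E/h falls below the running intake rate.
Rate on top 1: 325.2. C: 500 > 325.2 → include.
Rate on top 2: 391.5. E: 86.4 < 391.5 → exclude; stop.
Optimal diet: D, C — 2 of 4 types.

2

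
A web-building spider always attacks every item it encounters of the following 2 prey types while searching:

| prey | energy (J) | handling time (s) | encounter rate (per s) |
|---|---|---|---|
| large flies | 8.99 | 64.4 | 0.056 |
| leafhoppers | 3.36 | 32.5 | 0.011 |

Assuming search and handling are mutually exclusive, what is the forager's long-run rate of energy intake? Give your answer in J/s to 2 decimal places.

0.11 J/s

Energy encountered per unit search time: 0.056×8.99 + 0.011×3.36 = 0.5404 J/s.
Handling time per unit search time: 0.056×64.4 + 0.011×32.5 = 3.964.
Rate = 0.5404/(1 + 3.964) = 0.1089 J/s.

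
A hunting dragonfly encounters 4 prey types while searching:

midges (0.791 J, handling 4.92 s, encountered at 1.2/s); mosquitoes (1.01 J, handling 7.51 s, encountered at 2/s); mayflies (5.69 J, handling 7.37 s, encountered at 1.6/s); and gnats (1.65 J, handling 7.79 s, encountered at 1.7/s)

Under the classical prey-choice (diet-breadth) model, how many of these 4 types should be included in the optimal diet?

1

Rank by E/h (J/s): mayflies 0.772, gnats 0.212, midges 0.161, mosquitoes 0.134. Include each in turn until the next type's E/h falls below the running intake rate.
Rate on top 1: 0.7117. gnats: 0.212 < 0.7117 → exclude; stop.
Optimal diet: mayflies — 1 of 4 types.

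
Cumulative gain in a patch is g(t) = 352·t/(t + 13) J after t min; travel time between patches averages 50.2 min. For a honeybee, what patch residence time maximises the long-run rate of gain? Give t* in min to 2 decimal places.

By the marginal value theorem, leave when the instantaneous gain rate g'(t) equals the habitat-wide average g(t)/(T + t).
g'(t) = 352·13/(t + 13)². Setting 352·13/(t+13)² = 352t/[(t+13)(50.2+t)] gives 13(50.2+t) = t(t+13), so t² = 13×50.2 = 652.6.
t* = √652.6 = 25.55 min.

25.55 min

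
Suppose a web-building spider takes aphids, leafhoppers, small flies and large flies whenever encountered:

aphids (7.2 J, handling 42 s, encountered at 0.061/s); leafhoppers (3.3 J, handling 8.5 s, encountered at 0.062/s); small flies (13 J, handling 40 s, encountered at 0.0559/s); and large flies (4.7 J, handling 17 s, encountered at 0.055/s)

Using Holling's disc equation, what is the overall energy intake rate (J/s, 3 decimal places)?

R = (0.061×7.2 + 0.062×3.3 + 0.0559×13 + 0.055×4.7) / (1 + 0.061×42 + 0.062×8.5 + 0.0559×40 + 0.055×17) = 1.629/7.26 = 0.2244 J/s.

0.224 J/s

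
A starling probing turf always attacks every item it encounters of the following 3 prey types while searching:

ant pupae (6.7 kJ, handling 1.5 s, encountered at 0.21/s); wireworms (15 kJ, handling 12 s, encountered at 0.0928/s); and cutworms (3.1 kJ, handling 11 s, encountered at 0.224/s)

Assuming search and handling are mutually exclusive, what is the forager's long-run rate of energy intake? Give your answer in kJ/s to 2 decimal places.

0.71 kJ/s

R = Σλ_iE_i / (1 + Σλ_ih_i)
Numerator: 0.21×6.7 + 0.0928×15 + 0.224×3.1 = 3.493
Denominator: 1 + 0.21×1.5 + 0.0928×12 + 0.224×11 = 4.893
R = 3.493/4.893 = 0.714 kJ/s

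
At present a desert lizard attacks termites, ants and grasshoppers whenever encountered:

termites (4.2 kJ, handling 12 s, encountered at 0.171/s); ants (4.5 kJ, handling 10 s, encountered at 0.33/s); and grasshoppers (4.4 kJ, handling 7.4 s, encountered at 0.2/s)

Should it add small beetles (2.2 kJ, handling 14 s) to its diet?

No

Intake rate on the current diet: R = (0.171×4.2 + 0.33×4.5 + 0.2×4.4) / (1 + 0.171×12 + 0.33×10 + 0.2×7.4) = 3.083/7.832 = 0.3937 kJ/s.
small beetles: E/h = 2.2/14 = 0.1571 kJ/s.
Since 0.1571 < R, time spent handling small beetles is better spent searching.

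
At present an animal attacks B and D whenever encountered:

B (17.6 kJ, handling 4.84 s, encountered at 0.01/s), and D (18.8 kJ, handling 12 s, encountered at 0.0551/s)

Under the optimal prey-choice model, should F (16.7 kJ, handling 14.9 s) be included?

Yes

On B and D alone, R = ΣλE/(1+Σλh) = 1.212/1.71 = 0.7089 kJ/s.
F: E/h = 16.7/14.9 = 1.121 kJ/s.
Since 1.121 > R, including F increases the long-run rate.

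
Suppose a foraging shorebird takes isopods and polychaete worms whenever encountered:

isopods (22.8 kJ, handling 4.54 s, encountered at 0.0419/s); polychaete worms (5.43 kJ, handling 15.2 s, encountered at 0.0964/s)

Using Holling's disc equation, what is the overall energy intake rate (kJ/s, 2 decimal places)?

0.56 kJ/s

R = Σλ_iE_i / (1 + Σλ_ih_i)
Numerator: 0.0419×22.8 + 0.0964×5.43 = 1.479
Denominator: 1 + 0.0419×4.54 + 0.0964×15.2 = 2.656
R = 1.479/2.656 = 0.5569 kJ/s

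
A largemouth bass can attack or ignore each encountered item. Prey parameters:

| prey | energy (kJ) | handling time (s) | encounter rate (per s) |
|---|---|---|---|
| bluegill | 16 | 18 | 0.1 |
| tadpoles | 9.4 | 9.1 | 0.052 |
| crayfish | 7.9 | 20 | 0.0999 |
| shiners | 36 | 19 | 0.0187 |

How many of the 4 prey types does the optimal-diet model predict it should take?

Profitabilities (E/h, kJ/s): shiners 1.89, tadpoles 1.03, bluegill 0.889, crayfish 0.395. Add prey in this order while the next type's profitability exceeds the intake rate on those already taken.
Rate on top 1: 0.4967. tadpoles: 1.03 > 0.4967 → include.
Rate on top 2: 0.6355. bluegill: 0.889 > 0.6355 → include.
Rate on top 3: 0.7612. crayfish: 0.395 < 0.7612 → exclude; stop.
Optimal diet: shiners, tadpoles, bluegill — 3 of 4 types.

3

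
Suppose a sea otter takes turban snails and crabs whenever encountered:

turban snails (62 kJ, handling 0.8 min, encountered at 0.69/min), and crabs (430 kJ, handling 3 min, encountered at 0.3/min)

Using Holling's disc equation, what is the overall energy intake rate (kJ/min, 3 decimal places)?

R = (0.69×62 + 0.3×430) / (1 + 0.69×0.8 + 0.3×3) = 171.8/2.452 = 70.06 kJ/min.

70.057 kJ/min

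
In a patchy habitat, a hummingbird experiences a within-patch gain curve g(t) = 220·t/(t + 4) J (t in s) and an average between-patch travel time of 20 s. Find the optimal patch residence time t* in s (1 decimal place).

8.9 s

By the marginal value theorem, leave when the instantaneous gain rate g'(t) equals the habitat-wide average g(t)/(T + t).
g'(t) = 220·4/(t + 4)². Setting 220·4/(t+4)² = 220t/[(t+4)(20+t)] gives 4(20+t) = t(t+4), so t² = 4×20 = 80.
t* = √80 = 8.944 s.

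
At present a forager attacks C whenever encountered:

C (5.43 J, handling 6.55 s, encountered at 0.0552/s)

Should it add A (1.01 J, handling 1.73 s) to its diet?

Yes

Current rate: (0.0552×5.43)/(1 + 0.0552×6.55) = 0.2201 J/s.
A: E/h = 1.01/1.73 = 0.5838 J/s.
0.5838 > 0.2201, so adding A raises the average — include it.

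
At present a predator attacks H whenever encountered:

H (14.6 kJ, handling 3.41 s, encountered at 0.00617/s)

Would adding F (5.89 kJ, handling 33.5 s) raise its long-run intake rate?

Intake rate on the current diet: R = (0.00617×14.6) / (1 + 0.00617×3.41) = 0.09008/1.021 = 0.08823 kJ/s.
Profitability of F: 5.89/33.5 = 0.1758 kJ/s.
Since 0.1758 > R, including F increases the long-run rate.

Yes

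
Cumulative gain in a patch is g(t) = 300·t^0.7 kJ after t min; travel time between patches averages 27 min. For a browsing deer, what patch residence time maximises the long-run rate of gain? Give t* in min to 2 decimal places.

63.00 min

Maximise g(t)/(T+t): set derivative to zero → g'(t)(T+t) = g(t).
g'(t) = 0.7·300·t^-0.3. Setting 0.7·300·t^-0.3 = 300·t^0.7/(27+t) gives 0.7(27+t) = t, so 0.30·t = 0.7×27.
t* = 0.7×27/0.30 = 63 min.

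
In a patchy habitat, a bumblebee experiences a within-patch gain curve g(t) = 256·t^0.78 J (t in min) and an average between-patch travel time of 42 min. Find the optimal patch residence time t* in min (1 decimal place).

By the marginal value theorem, leave when the instantaneous gain rate g'(t) equals the habitat-wide average g(t)/(T + t).
g'(t) = 0.78·256·t^-0.22. Setting 0.78·256·t^-0.22 = 256·t^0.78/(42+t) gives 0.78(42+t) = t, so 0.22·t = 0.78×42.
t* = 0.78×42/0.22 = 148.9 min.

148.9 min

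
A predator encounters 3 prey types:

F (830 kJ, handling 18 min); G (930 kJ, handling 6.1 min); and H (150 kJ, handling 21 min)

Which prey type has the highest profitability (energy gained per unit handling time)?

G

In descending order of E/h:
G: 930/6.1 = 152 kJ/min
F: 830/18 = 46.1 kJ/min
H: 150/21 = 7.14 kJ/min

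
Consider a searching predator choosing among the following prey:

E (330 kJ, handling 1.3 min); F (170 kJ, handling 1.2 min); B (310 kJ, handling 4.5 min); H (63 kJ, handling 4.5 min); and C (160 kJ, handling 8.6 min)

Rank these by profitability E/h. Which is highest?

E

In descending order of E/h:
E: 330/1.3 = 254 kJ/min
F: 170/1.2 = 142 kJ/min
B: 310/4.5 = 68.9 kJ/min
C: 160/8.6 = 18.6 kJ/min
H: 63/4.5 = 14 kJ/min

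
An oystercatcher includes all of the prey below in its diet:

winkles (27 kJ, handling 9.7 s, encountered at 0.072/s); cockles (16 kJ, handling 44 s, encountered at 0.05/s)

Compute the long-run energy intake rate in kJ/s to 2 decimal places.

Energy encountered per unit search time: 0.072×27 + 0.05×16 = 2.744 kJ/s.
Handling time per unit search time: 0.072×9.7 + 0.05×44 = 2.898.
Rate = 2.744/(1 + 2.898) = 0.7039 kJ/s.

0.70 kJ/s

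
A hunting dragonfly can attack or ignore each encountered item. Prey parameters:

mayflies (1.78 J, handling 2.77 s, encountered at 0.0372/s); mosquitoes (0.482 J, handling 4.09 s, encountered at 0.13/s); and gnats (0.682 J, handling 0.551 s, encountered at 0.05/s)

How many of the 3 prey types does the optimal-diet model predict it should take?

Rank by E/h (J/s): gnats 1.24, mayflies 0.643, mosquitoes 0.118. Include each in turn until the next type's E/h falls below the running intake rate.
Rate on top 1: 0.03319. mayflies: 0.643 > 0.03319 → include.
Rate on top 2: 0.08873. mosquitoes: 0.118 > 0.08873 → include.
Optimal diet: gnats, mayflies, mosquitoes — 3 of 3 types.

3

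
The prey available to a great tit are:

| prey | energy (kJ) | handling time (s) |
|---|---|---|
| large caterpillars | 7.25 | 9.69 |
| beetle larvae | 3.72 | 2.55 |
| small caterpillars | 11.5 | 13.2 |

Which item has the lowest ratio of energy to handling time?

large caterpillars

Profitability E/h (kJ/s): large caterpillars = 7.25/9.69 = 0.748, beetle larvae = 3.72/2.55 = 1.46, small caterpillars = 11.5/13.2 = 0.871.
Ranked: beetle larvae > small caterpillars > large caterpillars.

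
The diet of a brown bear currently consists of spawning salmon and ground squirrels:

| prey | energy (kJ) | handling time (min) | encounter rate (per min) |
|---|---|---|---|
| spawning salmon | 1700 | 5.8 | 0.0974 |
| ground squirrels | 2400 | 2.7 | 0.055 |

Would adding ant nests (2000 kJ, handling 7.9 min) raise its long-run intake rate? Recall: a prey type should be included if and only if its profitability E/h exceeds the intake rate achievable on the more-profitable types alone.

Yes

Intake rate on the current diet: R = (0.0974×1700 + 0.055×2400) / (1 + 0.0974×5.8 + 0.055×2.7) = 297.6/1.713 = 173.7 kJ/min.
ant nests: E/h = 2000/7.9 = 253.2 kJ/min.
Since 253.2 > R, including ant nests increases the long-run rate.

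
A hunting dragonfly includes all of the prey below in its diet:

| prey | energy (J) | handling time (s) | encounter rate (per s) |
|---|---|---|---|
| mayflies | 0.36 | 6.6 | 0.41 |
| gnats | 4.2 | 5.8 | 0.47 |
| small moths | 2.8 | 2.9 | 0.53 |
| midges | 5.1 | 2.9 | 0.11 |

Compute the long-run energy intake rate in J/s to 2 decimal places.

R = (0.41×0.36 + 0.47×4.2 + 0.53×2.8 + 0.11×5.1) / (1 + 0.41×6.6 + 0.47×5.8 + 0.53×2.9 + 0.11×2.9) = 4.167/8.288 = 0.5027 J/s.

0.50 J/s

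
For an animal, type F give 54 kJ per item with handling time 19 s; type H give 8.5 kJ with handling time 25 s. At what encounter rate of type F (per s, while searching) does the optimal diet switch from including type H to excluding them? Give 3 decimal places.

0.007 per s

The zero-one rule: include type H iff E₂/h₂ > λE₁/(1+λh₁). Equality gives the switch point.
λE₁h₂ = E₂ + λE₂h₁ ⇒ λ = E₂/(E₁h₂ − E₂h₁) = 8.5/(1350 − 161.5) = 0.007152 per s.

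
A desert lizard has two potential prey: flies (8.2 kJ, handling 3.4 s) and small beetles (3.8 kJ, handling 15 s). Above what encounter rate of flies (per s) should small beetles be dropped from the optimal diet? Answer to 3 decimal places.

0.035 per s

At the threshold, the rate on flies alone equals the profitability of small beetles: λ·8.2/(1 + λ·3.4) = 3.8/15 = 0.2533.
Rearranging, λ(8.2 − 0.2533×3.4) = 0.2533, so λ = 0.2533/7.339 = 0.03452 per s.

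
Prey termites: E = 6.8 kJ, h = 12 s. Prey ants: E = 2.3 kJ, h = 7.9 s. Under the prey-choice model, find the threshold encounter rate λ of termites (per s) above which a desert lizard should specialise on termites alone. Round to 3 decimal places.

The zero-one rule: include ants iff E₂/h₂ > λE₁/(1+λh₁). Equality gives the switch point.
λE₁h₂ = E₂ + λE₂h₁ ⇒ λ = E₂/(E₁h₂ − E₂h₁) = 2.3/(53.72 − 27.6) = 0.08806 per s.

0.088 per s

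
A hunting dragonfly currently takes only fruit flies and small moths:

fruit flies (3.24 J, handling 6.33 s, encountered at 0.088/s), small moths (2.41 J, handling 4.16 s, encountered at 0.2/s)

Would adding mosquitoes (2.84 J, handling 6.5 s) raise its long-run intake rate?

Yes

Current rate: (0.088×3.24 + 0.2×2.41)/(1 + 0.088×6.33 + 0.2×4.16) = 0.3211 J/s.
mosquitoes: E/h = 2.84/6.5 = 0.4369 J/s.
0.4369 > 0.3211, so adding mosquitoes raises the average — include it.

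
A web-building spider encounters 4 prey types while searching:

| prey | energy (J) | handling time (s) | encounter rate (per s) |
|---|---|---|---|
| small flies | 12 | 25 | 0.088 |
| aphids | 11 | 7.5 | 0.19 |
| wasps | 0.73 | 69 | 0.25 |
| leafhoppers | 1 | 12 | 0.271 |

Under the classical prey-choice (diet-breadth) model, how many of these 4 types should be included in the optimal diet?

1

E/h in descending order: aphids 1.47, small flies 0.48, leafhoppers 0.0833, wasps 0.0106 J/s. The optimal diet is the largest prefix of this list for which every included type satisfies E_i/h_i > R on the types above it.
Rate on top 1: 0.8619. small flies: 0.48 < 0.8619 → exclude; stop.
Optimal diet: aphids — 1 of 4 types.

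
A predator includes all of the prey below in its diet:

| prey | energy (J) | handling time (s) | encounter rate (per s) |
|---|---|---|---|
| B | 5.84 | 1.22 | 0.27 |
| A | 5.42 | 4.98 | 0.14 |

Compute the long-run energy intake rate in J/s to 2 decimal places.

R = (0.27×5.84 + 0.14×5.42) / (1 + 0.27×1.22 + 0.14×4.98) = 2.336/2.027 = 1.152 J/s.

1.15 J/s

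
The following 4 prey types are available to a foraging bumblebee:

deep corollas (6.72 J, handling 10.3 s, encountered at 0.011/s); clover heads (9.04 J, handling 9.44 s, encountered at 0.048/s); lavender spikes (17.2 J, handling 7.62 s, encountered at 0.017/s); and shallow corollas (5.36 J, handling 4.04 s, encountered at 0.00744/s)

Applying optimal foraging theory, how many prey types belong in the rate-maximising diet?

Rank by E/h (J/s): lavender spikes 2.26, shallow corollas 1.33, clover heads 0.958, deep corollas 0.652. Include each in turn until the next type's E/h falls below the running intake rate.
Rate on top 1: 0.2589. shallow corollas: 1.33 > 0.2589 → include.
Rate on top 2: 0.2865. clover heads: 0.958 > 0.2865 → include.
Rate on top 3: 0.4751. deep corollas: 0.652 > 0.4751 → include.
Optimal diet: lavender spikes, shallow corollas, clover heads, deep corollas — 4 of 4 types.

4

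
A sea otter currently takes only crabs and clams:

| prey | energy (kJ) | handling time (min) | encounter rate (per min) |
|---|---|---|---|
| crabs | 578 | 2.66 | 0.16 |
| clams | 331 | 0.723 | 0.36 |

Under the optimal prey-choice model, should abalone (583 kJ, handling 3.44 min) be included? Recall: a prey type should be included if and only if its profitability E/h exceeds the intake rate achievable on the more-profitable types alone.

Intake rate on the current diet: R = (0.16×578 + 0.36×331) / (1 + 0.16×2.66 + 0.36×0.723) = 211.6/1.686 = 125.5 kJ/min.
Profitability of abalone: 583/3.44 = 169.5 kJ/min.
169.5 > 125.5, so adding abalone raises the average — include it.

Yes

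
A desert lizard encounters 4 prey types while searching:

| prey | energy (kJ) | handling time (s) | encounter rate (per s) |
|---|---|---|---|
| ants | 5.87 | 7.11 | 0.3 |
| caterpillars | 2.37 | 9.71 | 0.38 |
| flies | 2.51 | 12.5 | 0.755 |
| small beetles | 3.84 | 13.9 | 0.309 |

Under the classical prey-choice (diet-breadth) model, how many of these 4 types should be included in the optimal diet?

Rank by E/h (kJ/s): ants 0.826, small beetles 0.276, caterpillars 0.244, flies 0.201. Include each in turn until the next type's E/h falls below the running intake rate.
Rate on top 1: 0.5621. small beetles: 0.276 < 0.5621 → exclude; stop.
Optimal diet: ants — 1 of 4 types.

1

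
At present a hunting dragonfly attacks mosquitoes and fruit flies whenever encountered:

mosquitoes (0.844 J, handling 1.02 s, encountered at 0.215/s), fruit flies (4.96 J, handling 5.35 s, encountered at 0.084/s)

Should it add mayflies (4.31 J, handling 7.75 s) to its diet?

On mosquitoes and fruit flies alone, R = ΣλE/(1+Σλh) = 0.5981/1.669 = 0.3584 J/s.
Profitability of mayflies: 4.31/7.75 = 0.5561 J/s.
0.5561 > 0.3584, so adding mayflies raises the average — include it.

Yes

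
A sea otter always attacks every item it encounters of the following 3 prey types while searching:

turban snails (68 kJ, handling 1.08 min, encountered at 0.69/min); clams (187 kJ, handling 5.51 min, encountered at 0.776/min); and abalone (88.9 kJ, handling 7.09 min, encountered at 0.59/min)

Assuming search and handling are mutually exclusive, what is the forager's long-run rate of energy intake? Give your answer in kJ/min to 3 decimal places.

23.959 kJ/min

R = Σλ_iE_i / (1 + Σλ_ih_i)
Numerator: 0.69×68 + 0.776×187 + 0.59×88.9 = 244.5
Denominator: 1 + 0.69×1.08 + 0.776×5.51 + 0.59×7.09 = 10.2
R = 244.5/10.2 = 23.96 kJ/min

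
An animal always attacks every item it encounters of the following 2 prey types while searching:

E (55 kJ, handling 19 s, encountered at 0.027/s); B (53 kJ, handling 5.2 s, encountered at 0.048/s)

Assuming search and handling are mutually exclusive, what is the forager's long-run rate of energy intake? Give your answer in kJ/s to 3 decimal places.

2.286 kJ/s

Energy encountered per unit search time: 0.027×55 + 0.048×53 = 4.029 kJ/s.
Handling time per unit search time: 0.027×19 + 0.048×5.2 = 0.7626.
Rate = 4.029/(1 + 0.7626) = 2.286 kJ/s.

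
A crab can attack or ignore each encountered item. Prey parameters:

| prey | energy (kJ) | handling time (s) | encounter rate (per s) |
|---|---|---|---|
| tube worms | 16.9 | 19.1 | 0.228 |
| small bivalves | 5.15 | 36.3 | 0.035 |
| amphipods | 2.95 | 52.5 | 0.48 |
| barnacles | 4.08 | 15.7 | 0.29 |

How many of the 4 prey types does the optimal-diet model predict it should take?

1

Rank by E/h (kJ/s): tube worms 0.885, barnacles 0.26, small bivalves 0.142, amphipods 0.0562. Include each in turn until the next type's E/h falls below the running intake rate.
Rate on top 1: 0.7196. barnacles: 0.26 < 0.7196 → exclude; stop.
Optimal diet: tube worms — 1 of 4 types.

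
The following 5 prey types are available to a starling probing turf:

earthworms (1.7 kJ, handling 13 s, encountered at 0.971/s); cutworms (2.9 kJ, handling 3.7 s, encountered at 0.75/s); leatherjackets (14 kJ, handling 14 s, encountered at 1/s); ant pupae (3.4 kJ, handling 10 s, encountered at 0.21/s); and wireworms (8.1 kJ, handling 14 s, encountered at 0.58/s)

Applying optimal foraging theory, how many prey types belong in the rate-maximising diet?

1

E/h in descending order: leatherjackets 1, cutworms 0.784, wireworms 0.579, ant pupae 0.34, earthworms 0.131 kJ/s. The optimal diet is the largest prefix of this list for which every included type satisfies E_i/h_i > R on the types above it.
Rate on top 1: 0.9333. cutworms: 0.784 < 0.9333 → exclude; stop.
Optimal diet: leatherjackets — 1 of 5 types.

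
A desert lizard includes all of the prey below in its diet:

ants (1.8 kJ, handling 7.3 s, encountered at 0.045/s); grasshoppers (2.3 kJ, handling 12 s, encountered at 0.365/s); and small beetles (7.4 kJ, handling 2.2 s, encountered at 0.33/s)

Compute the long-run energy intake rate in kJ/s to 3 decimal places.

R = (0.045×1.8 + 0.365×2.3 + 0.33×7.4) / (1 + 0.045×7.3 + 0.365×12 + 0.33×2.2) = 3.363/6.434 = 0.5226 kJ/s.

0.523 kJ/s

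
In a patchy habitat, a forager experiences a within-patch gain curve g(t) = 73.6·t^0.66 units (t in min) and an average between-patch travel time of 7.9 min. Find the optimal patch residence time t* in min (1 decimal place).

Optimal t* satisfies g'(t*) = g(t*)/(T + t*).
g'(t) = 0.66·73.6·t^-0.34. Setting 0.66·73.6·t^-0.34 = 73.6·t^0.66/(7.9+t) gives 0.66(7.9+t) = t, so 0.34·t = 0.66×7.9.
t* = 0.66×7.9/0.34 = 15.34 min.

15.3 min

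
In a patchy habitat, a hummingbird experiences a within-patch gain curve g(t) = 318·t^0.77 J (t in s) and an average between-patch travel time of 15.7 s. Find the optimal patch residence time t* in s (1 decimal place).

52.6 s

Maximise g(t)/(T+t): set derivative to zero → g'(t)(T+t) = g(t).
g'(t) = 0.77·318·t^-0.23. Setting 0.77·318·t^-0.23 = 318·t^0.77/(15.7+t) gives 0.77(15.7+t) = t, so 0.23·t = 0.77×15.7.
t* = 0.77×15.7/0.23 = 52.56 s.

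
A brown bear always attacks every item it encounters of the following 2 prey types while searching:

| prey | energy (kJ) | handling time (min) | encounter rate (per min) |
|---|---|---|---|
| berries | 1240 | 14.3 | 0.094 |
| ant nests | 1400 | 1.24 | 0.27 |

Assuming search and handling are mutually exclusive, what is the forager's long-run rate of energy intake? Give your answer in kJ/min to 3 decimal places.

184.606 kJ/min

R = Σλ_iE_i / (1 + Σλ_ih_i)
Numerator: 0.094×1240 + 0.27×1400 = 494.6
Denominator: 1 + 0.094×14.3 + 0.27×1.24 = 2.679
R = 494.6/2.679 = 184.6 kJ/min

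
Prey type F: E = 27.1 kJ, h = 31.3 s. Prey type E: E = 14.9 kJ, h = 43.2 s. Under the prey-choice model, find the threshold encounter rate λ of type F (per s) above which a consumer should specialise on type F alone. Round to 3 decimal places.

At the threshold, the rate on type F alone equals the profitability of type E: λ·27.1/(1 + λ·31.3) = 14.9/43.2 = 0.3449.
Rearranging, λ(27.1 − 0.3449×31.3) = 0.3449, so λ = 0.3449/16.3 = 0.02115 per s.

0.021 per s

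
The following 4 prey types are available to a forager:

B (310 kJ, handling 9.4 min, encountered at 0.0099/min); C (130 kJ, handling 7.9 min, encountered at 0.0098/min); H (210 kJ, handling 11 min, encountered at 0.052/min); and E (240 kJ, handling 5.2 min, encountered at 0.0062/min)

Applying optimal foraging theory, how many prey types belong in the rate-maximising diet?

4

Profitabilities (E/h, kJ/min): E 46.2, B 33, H 19.1, C 16.5. Add prey in this order while the next type's profitability exceeds the intake rate on those already taken.
Rate on top 1: 1.442. B: 33 > 1.442 → include.
Rate on top 2: 4.05. H: 19.1 > 4.05 → include.
Rate on top 3: 9.119. C: 16.5 > 9.119 → include.
Optimal diet: E, B, H, C — 4 of 4 types.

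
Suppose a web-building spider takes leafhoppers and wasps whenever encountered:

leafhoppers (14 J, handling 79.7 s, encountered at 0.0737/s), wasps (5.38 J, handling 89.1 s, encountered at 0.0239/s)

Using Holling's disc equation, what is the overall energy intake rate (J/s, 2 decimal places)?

0.13 J/s

Energy encountered per unit search time: 0.0737×14 + 0.0239×5.38 = 1.16 J/s.
Handling time per unit search time: 0.0737×79.7 + 0.0239×89.1 = 8.003.
Rate = 1.16/(1 + 8.003) = 0.1289 J/s.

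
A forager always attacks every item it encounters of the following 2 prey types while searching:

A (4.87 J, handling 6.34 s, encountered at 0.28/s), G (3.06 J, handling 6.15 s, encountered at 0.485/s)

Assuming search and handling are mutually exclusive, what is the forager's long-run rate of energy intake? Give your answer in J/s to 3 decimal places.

0.495 J/s

Energy encountered per unit search time: 0.28×4.87 + 0.485×3.06 = 2.848 J/s.
Handling time per unit search time: 0.28×6.34 + 0.485×6.15 = 4.758.
Rate = 2.848/(1 + 4.758) = 0.4946 J/s.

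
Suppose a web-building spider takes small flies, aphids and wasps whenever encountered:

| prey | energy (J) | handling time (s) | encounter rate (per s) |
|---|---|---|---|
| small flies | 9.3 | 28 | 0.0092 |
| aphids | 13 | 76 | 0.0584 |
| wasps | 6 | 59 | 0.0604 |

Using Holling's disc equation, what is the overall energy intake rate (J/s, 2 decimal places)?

0.13 J/s

Energy encountered per unit search time: 0.0092×9.3 + 0.0584×13 + 0.0604×6 = 1.207 J/s.
Handling time per unit search time: 0.0092×28 + 0.0584×76 + 0.0604×59 = 8.26.
Rate = 1.207/(1 + 8.26) = 0.1304 J/s.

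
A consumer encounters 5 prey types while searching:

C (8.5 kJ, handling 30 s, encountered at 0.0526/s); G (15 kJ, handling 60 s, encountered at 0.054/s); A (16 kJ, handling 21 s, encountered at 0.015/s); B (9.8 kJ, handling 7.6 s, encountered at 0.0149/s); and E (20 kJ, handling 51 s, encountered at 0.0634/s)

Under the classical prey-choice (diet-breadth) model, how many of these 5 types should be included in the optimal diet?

Profitabilities (E/h, kJ/s): B 1.29, A 0.762, E 0.392, C 0.283, G 0.25. Add prey in this order while the next type's profitability exceeds the intake rate on those already taken.
Rate on top 1: 0.1312. A: 0.762 > 0.1312 → include.
Rate on top 2: 0.2703. E: 0.392 > 0.2703 → include.
Rate on top 3: 0.3548. C: 0.283 < 0.3548 → exclude; stop.
Optimal diet: B, A, E — 3 of 5 types.

3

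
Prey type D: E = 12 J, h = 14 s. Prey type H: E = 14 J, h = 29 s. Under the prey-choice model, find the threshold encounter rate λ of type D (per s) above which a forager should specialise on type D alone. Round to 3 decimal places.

0.092 per s

The zero-one rule: include type H iff E₂/h₂ > λE₁/(1+λh₁). Equality gives the switch point.
λE₁h₂ = E₂ + λE₂h₁ ⇒ λ = E₂/(E₁h₂ − E₂h₁) = 14/(348 − 196) = 0.09211 per s.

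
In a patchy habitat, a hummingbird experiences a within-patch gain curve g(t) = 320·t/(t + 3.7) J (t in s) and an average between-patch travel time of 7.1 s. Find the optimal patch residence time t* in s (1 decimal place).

By the marginal value theorem, leave when the instantaneous gain rate g'(t) equals the habitat-wide average g(t)/(T + t).
g'(t) = 320·3.7/(t + 3.7)². Setting 320·3.7/(t+3.7)² = 320t/[(t+3.7)(7.1+t)] gives 3.7(7.1+t) = t(t+3.7), so t² = 3.7×7.1 = 26.27.
t* = √26.27 = 5.125 s.

5.1 s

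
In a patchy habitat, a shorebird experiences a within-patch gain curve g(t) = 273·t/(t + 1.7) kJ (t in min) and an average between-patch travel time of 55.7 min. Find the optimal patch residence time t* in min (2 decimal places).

9.73 min

Optimal t* satisfies g'(t*) = g(t*)/(T + t*).
g'(t) = 273·1.7/(t + 1.7)². Setting 273·1.7/(t+1.7)² = 273t/[(t+1.7)(55.7+t)] gives 1.7(55.7+t) = t(t+1.7), so t² = 1.7×55.7 = 94.69.
t* = √94.69 = 9.731 min.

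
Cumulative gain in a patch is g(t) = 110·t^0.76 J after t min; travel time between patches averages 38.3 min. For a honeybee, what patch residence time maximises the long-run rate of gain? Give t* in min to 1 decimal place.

121.3 min

Optimal t* satisfies g'(t*) = g(t*)/(T + t*).
g'(t) = 0.76·110·t^-0.24. Setting 0.76·110·t^-0.24 = 110·t^0.76/(38.3+t) gives 0.76(38.3+t) = t, so 0.24·t = 0.76×38.3.
t* = 0.76×38.3/0.24 = 121.3 min.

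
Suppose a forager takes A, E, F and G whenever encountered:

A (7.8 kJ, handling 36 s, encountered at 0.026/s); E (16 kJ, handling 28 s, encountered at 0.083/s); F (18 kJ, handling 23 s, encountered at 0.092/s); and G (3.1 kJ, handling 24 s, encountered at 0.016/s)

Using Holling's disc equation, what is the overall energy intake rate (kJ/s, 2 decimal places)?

Energy encountered per unit search time: 0.026×7.8 + 0.083×16 + 0.092×18 + 0.016×3.1 = 3.236 kJ/s.
Handling time per unit search time: 0.026×36 + 0.083×28 + 0.092×23 + 0.016×24 = 5.76.
Rate = 3.236/(1 + 5.76) = 0.4788 kJ/s.

0.48 kJ/s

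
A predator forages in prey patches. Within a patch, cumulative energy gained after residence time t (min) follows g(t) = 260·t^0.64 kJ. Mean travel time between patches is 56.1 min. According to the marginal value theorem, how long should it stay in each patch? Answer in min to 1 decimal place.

99.7 min

Maximise g(t)/(T+t): set derivative to zero → g'(t)(T+t) = g(t).
g'(t) = 0.64·260·t^-0.36. Setting 0.64·260·t^-0.36 = 260·t^0.64/(56.1+t) gives 0.64(56.1+t) = t, so 0.36·t = 0.64×56.1.
t* = 0.64×56.1/0.36 = 99.73 min.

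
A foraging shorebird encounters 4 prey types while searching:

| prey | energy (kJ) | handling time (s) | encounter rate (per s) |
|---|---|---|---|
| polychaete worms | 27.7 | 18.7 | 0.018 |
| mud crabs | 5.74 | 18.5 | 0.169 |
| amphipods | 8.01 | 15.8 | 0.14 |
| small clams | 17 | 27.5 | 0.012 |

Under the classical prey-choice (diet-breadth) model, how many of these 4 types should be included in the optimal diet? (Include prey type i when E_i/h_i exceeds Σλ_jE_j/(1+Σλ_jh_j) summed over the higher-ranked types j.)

Profitabilities (E/h, kJ/s): polychaete worms 1.48, small clams 0.618, amphipods 0.507, mud crabs 0.31. Add prey in this order while the next type's profitability exceeds the intake rate on those already taken.
Rate on top 1: 0.373. small clams: 0.618 > 0.373 → include.
Rate on top 2: 0.4216. amphipods: 0.507 > 0.4216 → include.
Rate on top 3: 0.4703. mud crabs: 0.31 < 0.4703 → exclude; stop.
Optimal diet: polychaete worms, small clams, amphipods — 3 of 4 types.

3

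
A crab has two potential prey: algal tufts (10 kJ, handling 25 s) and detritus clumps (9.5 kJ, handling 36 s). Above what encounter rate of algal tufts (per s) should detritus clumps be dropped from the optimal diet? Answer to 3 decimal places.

0.078 per s

The zero-one rule: include detritus clumps iff E₂/h₂ > λE₁/(1+λh₁). Equality gives the switch point.
λE₁h₂ = E₂ + λE₂h₁ ⇒ λ = E₂/(E₁h₂ − E₂h₁) = 9.5/(360 − 237.5) = 0.07755 per s.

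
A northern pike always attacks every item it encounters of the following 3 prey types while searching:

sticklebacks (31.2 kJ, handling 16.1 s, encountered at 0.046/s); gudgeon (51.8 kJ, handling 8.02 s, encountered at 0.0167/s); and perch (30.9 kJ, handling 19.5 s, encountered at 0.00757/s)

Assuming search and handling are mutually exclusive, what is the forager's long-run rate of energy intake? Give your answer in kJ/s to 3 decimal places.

R = (0.046×31.2 + 0.0167×51.8 + 0.00757×30.9) / (1 + 0.046×16.1 + 0.0167×8.02 + 0.00757×19.5) = 2.534/2.022 = 1.253 kJ/s.

1.253 kJ/s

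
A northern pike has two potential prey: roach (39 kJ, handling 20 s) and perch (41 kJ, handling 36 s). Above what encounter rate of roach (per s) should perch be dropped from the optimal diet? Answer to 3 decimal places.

0.070 per s

The zero-one rule: include perch iff E₂/h₂ > λE₁/(1+λh₁). Equality gives the switch point.
λE₁h₂ = E₂ + λE₂h₁ ⇒ λ = E₂/(E₁h₂ − E₂h₁) = 41/(1404 − 820) = 0.07021 per s.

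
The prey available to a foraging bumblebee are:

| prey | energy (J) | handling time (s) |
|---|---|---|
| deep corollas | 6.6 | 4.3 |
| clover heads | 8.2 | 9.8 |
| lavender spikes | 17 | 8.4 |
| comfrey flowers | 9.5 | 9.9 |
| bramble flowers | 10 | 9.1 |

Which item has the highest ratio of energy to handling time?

lavender spikes

In descending order of E/h:
lavender spikes: 17/8.4 = 2.02 J/s
deep corollas: 6.6/4.3 = 1.53 J/s
bramble flowers: 10/9.1 = 1.1 J/s
comfrey flowers: 9.5/9.9 = 0.96 J/s
clover heads: 8.2/9.8 = 0.837 J/s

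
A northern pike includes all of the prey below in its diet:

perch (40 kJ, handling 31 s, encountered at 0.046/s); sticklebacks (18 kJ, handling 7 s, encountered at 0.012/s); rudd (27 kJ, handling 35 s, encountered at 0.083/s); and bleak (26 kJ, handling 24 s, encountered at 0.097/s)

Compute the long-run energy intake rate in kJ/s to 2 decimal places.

R = Σλ_iE_i / (1 + Σλ_ih_i)
Numerator: 0.046×40 + 0.012×18 + 0.083×27 + 0.097×26 = 6.819
Denominator: 1 + 0.046×31 + 0.012×7 + 0.083×35 + 0.097×24 = 7.743
R = 6.819/7.743 = 0.8807 kJ/s

0.88 kJ/s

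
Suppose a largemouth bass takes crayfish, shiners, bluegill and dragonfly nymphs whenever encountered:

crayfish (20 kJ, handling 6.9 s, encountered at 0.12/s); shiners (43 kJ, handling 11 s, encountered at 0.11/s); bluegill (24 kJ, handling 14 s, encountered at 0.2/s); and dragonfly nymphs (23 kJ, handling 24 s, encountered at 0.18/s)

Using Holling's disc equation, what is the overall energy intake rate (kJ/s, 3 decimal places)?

1.582 kJ/s

R = Σλ_iE_i / (1 + Σλ_ih_i)
Numerator: 0.12×20 + 0.11×43 + 0.2×24 + 0.18×23 = 16.07
Denominator: 1 + 0.12×6.9 + 0.11×11 + 0.2×14 + 0.18×24 = 10.16
R = 16.07/10.16 = 1.582 kJ/s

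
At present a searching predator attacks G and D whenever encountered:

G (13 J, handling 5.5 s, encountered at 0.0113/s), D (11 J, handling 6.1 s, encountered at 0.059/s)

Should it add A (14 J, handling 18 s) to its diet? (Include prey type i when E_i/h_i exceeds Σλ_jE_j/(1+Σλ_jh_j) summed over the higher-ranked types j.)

Yes

On G and D alone, R = ΣλE/(1+Σλh) = 0.7959/1.422 = 0.5597 J/s.
A: E/h = 14/18 = 0.7778 J/s.
0.7778 > 0.5597, so adding A raises the average — include it.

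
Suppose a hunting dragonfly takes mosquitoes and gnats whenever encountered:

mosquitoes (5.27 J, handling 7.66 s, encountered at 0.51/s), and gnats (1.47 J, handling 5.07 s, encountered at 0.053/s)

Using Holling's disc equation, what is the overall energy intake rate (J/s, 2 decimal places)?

R = Σλ_iE_i / (1 + Σλ_ih_i)
Numerator: 0.51×5.27 + 0.053×1.47 = 2.766
Denominator: 1 + 0.51×7.66 + 0.053×5.07 = 5.175
R = 2.766/5.175 = 0.5344 J/s

0.53 J/s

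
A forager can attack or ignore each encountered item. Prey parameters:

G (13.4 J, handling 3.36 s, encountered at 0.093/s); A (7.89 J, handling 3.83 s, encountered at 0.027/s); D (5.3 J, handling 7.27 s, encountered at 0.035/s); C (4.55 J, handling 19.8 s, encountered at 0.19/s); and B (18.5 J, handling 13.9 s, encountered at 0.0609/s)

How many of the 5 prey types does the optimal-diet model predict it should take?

3

Rank by E/h (J/s): G 3.99, A 2.06, B 1.33, D 0.729, C 0.23. Include each in turn until the next type's E/h falls below the running intake rate.
Rate on top 1: 0.9495. A: 2.06 > 0.9495 → include.
Rate on top 2: 1.031. B: 1.33 > 1.031 → include.
Rate on top 3: 1.143. D: 0.729 < 1.143 → exclude; stop.
Optimal diet: G, A, B — 3 of 5 types.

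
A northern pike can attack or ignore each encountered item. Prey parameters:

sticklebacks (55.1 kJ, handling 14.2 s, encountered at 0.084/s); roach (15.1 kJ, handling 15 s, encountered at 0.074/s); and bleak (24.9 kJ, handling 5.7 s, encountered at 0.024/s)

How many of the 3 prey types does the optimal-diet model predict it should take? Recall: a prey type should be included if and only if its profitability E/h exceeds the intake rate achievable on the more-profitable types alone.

2

Profitabilities (E/h, kJ/s): bleak 4.37, sticklebacks 3.88, roach 1.01. Add prey in this order while the next type's profitability exceeds the intake rate on those already taken.
Rate on top 1: 0.5257. sticklebacks: 3.88 > 0.5257 → include.
Rate on top 2: 2.243. roach: 1.01 < 2.243 → exclude; stop.
Optimal diet: bleak, sticklebacks — 2 of 3 types.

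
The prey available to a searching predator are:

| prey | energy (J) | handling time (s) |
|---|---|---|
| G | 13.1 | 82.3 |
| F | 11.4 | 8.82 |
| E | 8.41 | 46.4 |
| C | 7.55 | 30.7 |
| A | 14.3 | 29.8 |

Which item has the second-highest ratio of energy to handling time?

A

In descending order of E/h:
F: 11.4/8.82 = 1.29 J/s
A: 14.3/29.8 = 0.48 J/s
C: 7.55/30.7 = 0.246 J/s
E: 8.41/46.4 = 0.181 J/s
G: 13.1/82.3 = 0.159 J/s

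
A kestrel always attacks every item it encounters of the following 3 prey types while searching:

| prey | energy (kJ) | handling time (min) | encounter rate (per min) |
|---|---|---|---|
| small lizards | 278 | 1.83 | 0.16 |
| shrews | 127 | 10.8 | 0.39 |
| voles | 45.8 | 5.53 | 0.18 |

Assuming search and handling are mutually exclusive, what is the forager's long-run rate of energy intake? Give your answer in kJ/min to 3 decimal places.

15.731 kJ/min

Energy encountered per unit search time: 0.16×278 + 0.39×127 + 0.18×45.8 = 102.3 kJ/min.
Handling time per unit search time: 0.16×1.83 + 0.39×10.8 + 0.18×5.53 = 5.5.
Rate = 102.3/(1 + 5.5) = 15.73 kJ/min.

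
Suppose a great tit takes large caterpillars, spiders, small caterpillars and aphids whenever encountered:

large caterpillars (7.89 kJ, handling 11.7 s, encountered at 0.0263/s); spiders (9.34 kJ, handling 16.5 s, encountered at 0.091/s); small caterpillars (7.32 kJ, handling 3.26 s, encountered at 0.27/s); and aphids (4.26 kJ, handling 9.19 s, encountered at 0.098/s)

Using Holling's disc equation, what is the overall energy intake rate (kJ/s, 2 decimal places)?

R = (0.0263×7.89 + 0.091×9.34 + 0.27×7.32 + 0.098×4.26) / (1 + 0.0263×11.7 + 0.091×16.5 + 0.27×3.26 + 0.098×9.19) = 3.451/4.59 = 0.7519 kJ/s.

0.75 kJ/s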